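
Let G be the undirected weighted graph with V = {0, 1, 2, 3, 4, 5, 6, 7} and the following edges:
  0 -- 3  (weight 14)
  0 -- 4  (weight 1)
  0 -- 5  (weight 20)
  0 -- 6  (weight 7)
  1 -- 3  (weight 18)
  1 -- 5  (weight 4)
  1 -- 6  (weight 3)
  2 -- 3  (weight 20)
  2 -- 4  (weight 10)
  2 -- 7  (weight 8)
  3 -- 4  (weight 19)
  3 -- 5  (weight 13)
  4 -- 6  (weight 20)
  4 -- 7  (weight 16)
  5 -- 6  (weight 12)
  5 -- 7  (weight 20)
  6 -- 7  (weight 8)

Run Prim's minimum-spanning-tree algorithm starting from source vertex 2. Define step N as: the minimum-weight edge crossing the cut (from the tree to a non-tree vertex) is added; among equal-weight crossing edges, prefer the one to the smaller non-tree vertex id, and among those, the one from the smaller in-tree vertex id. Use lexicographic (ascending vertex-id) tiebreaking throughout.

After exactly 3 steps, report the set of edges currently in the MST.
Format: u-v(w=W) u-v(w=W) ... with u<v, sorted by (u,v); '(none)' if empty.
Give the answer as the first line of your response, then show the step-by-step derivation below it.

1-6(w=3) 2-7(w=8) 6-7(w=8)

step 1: add edge 2-7 (w=8); MST = {2-7(w=8)}
step 2: add edge 6-7 (w=8); MST = {2-7(w=8) 6-7(w=8)}
step 3: add edge 1-6 (w=3); MST = {1-6(w=3) 2-7(w=8) 6-7(w=8)}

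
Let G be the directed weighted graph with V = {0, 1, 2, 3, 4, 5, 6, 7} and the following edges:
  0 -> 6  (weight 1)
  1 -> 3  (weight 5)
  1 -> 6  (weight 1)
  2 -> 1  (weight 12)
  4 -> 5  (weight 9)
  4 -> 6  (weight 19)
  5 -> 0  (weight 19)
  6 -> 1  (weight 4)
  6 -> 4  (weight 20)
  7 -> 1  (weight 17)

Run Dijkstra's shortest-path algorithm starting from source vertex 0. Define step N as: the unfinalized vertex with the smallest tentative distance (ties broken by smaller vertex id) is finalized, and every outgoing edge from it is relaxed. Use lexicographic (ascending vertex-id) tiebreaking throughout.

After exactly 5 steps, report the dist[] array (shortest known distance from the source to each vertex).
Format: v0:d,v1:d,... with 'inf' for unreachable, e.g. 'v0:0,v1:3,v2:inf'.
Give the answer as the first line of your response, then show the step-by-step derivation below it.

v0:0,v1:5,v2:inf,v3:10,v4:21,v5:30,v6:1,v7:inf

step 1: dist = v0:0,v1:inf,v2:inf,v3:inf,v4:inf,v5:inf,v6:1,v7:inf
step 2: dist = v0:0,v1:5,v2:inf,v3:inf,v4:21,v5:inf,v6:1,v7:inf
step 3: dist = v0:0,v1:5,v2:inf,v3:10,v4:21,v5:inf,v6:1,v7:inf
step 4: dist = v0:0,v1:5,v2:inf,v3:10,v4:21,v5:inf,v6:1,v7:inf
step 5: dist = v0:0,v1:5,v2:inf,v3:10,v4:21,v5:30,v6:1,v7:inf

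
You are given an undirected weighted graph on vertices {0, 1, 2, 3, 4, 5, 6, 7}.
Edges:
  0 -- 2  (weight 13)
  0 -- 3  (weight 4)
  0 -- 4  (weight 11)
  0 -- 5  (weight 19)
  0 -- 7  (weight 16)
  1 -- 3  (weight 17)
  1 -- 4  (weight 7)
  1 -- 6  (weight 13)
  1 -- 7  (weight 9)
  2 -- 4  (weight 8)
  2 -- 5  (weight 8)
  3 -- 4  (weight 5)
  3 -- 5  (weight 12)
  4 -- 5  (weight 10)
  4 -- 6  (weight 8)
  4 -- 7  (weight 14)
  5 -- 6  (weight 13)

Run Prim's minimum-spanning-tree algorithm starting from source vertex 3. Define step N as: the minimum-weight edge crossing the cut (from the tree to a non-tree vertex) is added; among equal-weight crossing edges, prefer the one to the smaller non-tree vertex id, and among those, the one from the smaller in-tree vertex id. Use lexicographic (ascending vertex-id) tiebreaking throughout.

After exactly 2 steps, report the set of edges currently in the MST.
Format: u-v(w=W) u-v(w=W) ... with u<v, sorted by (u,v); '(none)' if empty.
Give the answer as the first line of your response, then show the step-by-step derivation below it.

0-3(w=4) 3-4(w=5)

step 1: add edge 0-3 (w=4); MST = {0-3(w=4)}
step 2: add edge 3-4 (w=5); MST = {0-3(w=4) 3-4(w=5)}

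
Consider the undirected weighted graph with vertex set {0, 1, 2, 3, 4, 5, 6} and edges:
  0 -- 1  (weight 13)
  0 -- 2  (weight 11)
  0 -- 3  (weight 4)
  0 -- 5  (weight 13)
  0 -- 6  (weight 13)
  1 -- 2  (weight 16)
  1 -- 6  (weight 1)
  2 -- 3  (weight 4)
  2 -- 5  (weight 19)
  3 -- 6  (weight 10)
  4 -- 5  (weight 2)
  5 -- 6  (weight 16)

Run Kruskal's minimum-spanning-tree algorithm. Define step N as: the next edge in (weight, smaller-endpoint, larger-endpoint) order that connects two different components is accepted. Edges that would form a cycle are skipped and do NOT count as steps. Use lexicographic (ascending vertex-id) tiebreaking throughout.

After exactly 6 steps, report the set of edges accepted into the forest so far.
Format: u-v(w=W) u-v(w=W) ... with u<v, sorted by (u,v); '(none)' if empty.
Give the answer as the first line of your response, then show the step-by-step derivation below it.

0-3(w=4) 0-5(w=13) 1-6(w=1) 2-3(w=4) 3-6(w=10) 4-5(w=2)

step 1: add edge 1-6 (w=1); MST = {1-6(w=1)}
step 2: add edge 4-5 (w=2); MST = {1-6(w=1) 4-5(w=2)}
step 3: add edge 0-3 (w=4); MST = {0-3(w=4) 1-6(w=1) 4-5(w=2)}
step 4: add edge 2-3 (w=4); MST = {0-3(w=4) 1-6(w=1) 2-3(w=4) 4-5(w=2)}
step 5: add edge 3-6 (w=10); MST = {0-3(w=4) 1-6(w=1) 2-3(w=4) 3-6(w=10) 4-5(w=2)}
step 6: add edge 0-5 (w=13); MST = {0-3(w=4) 0-5(w=13) 1-6(w=1) 2-3(w=4) 3-6(w=10) 4-5(w=2)}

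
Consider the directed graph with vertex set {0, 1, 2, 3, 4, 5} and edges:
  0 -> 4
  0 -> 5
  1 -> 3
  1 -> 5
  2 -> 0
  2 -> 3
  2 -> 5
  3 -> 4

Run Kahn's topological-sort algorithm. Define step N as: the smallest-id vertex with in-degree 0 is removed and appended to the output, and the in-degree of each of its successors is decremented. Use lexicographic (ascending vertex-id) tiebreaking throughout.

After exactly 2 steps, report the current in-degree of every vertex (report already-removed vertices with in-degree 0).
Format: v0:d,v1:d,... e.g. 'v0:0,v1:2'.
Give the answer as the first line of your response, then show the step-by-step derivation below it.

v0:0,v1:0,v2:0,v3:0,v4:2,v5:1

step 1: output 1; order=[1]; indeg=(1,0,0,1,2,2)
step 2: output 2; order=[1,2]; indeg=(0,0,0,0,2,1)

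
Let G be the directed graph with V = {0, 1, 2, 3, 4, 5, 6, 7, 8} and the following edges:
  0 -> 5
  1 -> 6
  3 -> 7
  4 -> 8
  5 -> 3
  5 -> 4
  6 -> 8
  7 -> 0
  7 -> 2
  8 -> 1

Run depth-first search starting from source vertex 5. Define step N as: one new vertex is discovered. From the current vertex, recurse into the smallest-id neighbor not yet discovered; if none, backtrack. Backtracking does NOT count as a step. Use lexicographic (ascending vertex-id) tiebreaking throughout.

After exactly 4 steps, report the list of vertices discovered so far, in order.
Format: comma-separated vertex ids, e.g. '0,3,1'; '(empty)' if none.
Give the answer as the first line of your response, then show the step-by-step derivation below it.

5,3,7,0

step 1: discover 5; path=5; order=5
step 2: discover 3; path=5>3; order=5,3
step 3: discover 7; path=5>3>7; order=5,3,7
step 4: discover 0; path=5>3>7>0; order=5,3,7,0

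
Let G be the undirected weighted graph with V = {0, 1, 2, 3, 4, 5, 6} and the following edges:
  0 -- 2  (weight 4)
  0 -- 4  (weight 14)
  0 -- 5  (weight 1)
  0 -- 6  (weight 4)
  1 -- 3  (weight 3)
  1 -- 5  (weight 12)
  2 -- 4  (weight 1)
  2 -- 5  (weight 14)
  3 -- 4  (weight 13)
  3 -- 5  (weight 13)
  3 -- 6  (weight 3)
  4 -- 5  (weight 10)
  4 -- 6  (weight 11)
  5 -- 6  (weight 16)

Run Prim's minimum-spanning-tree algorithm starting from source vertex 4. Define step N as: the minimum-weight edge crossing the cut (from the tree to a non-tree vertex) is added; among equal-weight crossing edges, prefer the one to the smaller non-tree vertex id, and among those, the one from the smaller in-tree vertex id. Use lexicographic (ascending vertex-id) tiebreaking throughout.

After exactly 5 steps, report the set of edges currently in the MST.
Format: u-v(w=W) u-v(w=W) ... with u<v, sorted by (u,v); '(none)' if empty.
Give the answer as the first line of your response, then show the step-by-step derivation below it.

0-2(w=4) 0-5(w=1) 0-6(w=4) 2-4(w=1) 3-6(w=3)

step 1: add edge 2-4 (w=1); MST = {2-4(w=1)}
step 2: add edge 0-2 (w=4); MST = {0-2(w=4) 2-4(w=1)}
step 3: add edge 0-5 (w=1); MST = {0-2(w=4) 0-5(w=1) 2-4(w=1)}
step 4: add edge 0-6 (w=4); MST = {0-2(w=4) 0-5(w=1) 0-6(w=4) 2-4(w=1)}
step 5: add edge 3-6 (w=3); MST = {0-2(w=4) 0-5(w=1) 0-6(w=4) 2-4(w=1) 3-6(w=3)}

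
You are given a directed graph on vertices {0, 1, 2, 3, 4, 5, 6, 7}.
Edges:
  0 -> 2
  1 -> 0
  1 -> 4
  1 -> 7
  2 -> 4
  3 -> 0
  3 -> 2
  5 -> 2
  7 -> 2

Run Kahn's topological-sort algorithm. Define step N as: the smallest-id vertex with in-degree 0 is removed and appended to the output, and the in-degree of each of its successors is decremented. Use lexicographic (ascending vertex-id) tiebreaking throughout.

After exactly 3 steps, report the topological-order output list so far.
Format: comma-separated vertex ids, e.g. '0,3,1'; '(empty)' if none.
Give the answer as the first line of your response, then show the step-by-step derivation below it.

1,3,0

step 1: output 1; order=[1]; indeg=(1,0,4,0,1,0,0,0)
step 2: output 3; order=[1,3]; indeg=(0,0,3,0,1,0,0,0)
step 3: output 0; order=[1,3,0]; indeg=(0,0,2,0,1,0,0,0)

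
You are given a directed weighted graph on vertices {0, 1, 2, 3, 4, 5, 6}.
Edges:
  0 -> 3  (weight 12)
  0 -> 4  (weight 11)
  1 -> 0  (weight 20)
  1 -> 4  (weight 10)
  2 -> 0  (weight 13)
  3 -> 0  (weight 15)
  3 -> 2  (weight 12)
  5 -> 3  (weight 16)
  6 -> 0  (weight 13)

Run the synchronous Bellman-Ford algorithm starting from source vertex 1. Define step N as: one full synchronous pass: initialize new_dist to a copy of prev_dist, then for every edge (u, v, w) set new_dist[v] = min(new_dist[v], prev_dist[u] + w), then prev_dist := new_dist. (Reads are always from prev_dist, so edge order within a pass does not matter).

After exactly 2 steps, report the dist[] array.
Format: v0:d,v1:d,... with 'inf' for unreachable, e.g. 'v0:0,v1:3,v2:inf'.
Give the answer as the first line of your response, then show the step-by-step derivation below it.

v0:20,v1:0,v2:inf,v3:32,v4:10,v5:inf,v6:inf

step 1: dist = v0:20,v1:0,v2:inf,v3:inf,v4:10,v5:inf,v6:inf
step 2: dist = v0:20,v1:0,v2:inf,v3:32,v4:10,v5:inf,v6:inf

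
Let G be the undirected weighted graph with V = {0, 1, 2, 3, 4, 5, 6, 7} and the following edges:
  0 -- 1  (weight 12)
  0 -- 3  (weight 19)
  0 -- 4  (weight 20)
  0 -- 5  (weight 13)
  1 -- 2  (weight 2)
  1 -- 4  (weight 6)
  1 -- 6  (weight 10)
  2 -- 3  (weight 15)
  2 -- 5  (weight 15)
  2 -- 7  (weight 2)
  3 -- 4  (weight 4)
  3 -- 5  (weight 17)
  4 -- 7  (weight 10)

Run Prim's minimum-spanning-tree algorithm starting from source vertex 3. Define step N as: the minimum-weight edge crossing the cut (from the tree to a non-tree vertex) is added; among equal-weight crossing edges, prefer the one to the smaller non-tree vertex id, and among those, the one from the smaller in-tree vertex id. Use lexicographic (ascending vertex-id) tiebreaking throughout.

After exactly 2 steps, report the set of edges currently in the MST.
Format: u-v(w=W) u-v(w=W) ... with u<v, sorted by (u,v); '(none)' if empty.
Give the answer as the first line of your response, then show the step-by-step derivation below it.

1-4(w=6) 3-4(w=4)

step 1: add edge 3-4 (w=4); MST = {3-4(w=4)}
step 2: add edge 1-4 (w=6); MST = {1-4(w=6) 3-4(w=4)}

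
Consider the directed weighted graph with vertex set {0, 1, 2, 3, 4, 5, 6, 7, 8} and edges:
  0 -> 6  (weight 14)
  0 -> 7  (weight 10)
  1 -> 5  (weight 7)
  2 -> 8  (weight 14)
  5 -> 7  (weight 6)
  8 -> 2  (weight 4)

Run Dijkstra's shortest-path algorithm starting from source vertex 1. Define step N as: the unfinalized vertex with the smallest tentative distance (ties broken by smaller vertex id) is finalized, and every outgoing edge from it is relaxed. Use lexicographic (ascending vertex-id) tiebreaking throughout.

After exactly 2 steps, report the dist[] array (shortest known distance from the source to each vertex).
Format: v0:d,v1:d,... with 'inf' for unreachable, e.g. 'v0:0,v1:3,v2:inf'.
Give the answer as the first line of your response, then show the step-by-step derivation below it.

v0:inf,v1:0,v2:inf,v3:inf,v4:inf,v5:7,v6:inf,v7:13,v8:inf

step 1: dist = v0:inf,v1:0,v2:inf,v3:inf,v4:inf,v5:7,v6:inf,v7:inf,v8:inf
step 2: dist = v0:inf,v1:0,v2:inf,v3:inf,v4:inf,v5:7,v6:inf,v7:13,v8:inf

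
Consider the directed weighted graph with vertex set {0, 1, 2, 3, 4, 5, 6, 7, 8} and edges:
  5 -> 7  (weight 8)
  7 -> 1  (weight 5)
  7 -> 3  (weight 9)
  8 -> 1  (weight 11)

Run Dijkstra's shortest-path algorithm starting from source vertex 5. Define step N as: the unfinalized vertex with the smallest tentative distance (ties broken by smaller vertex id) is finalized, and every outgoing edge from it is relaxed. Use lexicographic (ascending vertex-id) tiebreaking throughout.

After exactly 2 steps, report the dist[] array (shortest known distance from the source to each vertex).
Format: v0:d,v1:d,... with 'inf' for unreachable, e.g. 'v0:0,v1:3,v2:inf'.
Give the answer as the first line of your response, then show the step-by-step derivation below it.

v0:inf,v1:13,v2:inf,v3:17,v4:inf,v5:0,v6:inf,v7:8,v8:inf

step 1: dist = v0:inf,v1:inf,v2:inf,v3:inf,v4:inf,v5:0,v6:inf,v7:8,v8:inf
step 2: dist = v0:inf,v1:13,v2:inf,v3:17,v4:inf,v5:0,v6:inf,v7:8,v8:inf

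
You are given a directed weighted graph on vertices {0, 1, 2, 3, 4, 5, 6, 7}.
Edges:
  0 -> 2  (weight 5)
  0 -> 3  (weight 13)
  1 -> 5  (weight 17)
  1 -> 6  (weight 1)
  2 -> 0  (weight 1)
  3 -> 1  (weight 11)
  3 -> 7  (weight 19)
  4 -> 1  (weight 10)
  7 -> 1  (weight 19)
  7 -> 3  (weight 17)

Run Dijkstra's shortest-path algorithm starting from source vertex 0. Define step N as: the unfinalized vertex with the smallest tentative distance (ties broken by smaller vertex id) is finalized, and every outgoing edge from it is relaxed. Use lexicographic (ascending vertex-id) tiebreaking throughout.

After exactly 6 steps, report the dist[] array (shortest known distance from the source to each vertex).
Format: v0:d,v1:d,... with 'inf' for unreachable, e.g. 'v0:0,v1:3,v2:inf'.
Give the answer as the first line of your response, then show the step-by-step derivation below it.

v0:0,v1:24,v2:5,v3:13,v4:inf,v5:41,v6:25,v7:32

step 1: dist = v0:0,v1:inf,v2:5,v3:13,v4:inf,v5:inf,v6:inf,v7:inf
step 2: dist = v0:0,v1:inf,v2:5,v3:13,v4:inf,v5:inf,v6:inf,v7:inf
step 3: dist = v0:0,v1:24,v2:5,v3:13,v4:inf,v5:inf,v6:inf,v7:32
step 4: dist = v0:0,v1:24,v2:5,v3:13,v4:inf,v5:41,v6:25,v7:32
step 5: dist = v0:0,v1:24,v2:5,v3:13,v4:inf,v5:41,v6:25,v7:32
step 6: dist = v0:0,v1:24,v2:5,v3:13,v4:inf,v5:41,v6:25,v7:32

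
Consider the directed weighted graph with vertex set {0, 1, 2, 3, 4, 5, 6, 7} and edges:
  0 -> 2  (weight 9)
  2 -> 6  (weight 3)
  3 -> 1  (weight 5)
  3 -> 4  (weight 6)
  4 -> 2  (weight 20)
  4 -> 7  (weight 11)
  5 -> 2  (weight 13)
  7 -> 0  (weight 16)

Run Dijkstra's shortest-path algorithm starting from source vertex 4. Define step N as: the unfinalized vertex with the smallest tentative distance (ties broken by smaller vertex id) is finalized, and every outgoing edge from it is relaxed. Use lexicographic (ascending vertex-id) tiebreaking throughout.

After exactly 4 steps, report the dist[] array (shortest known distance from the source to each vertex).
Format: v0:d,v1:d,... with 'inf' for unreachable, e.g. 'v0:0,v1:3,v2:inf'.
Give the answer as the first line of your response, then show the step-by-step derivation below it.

v0:27,v1:inf,v2:20,v3:inf,v4:0,v5:inf,v6:23,v7:11

step 1: dist = v0:inf,v1:inf,v2:20,v3:inf,v4:0,v5:inf,v6:inf,v7:11
step 2: dist = v0:27,v1:inf,v2:20,v3:inf,v4:0,v5:inf,v6:inf,v7:11
step 3: dist = v0:27,v1:inf,v2:20,v3:inf,v4:0,v5:inf,v6:23,v7:11
step 4: dist = v0:27,v1:inf,v2:20,v3:inf,v4:0,v5:inf,v6:23,v7:11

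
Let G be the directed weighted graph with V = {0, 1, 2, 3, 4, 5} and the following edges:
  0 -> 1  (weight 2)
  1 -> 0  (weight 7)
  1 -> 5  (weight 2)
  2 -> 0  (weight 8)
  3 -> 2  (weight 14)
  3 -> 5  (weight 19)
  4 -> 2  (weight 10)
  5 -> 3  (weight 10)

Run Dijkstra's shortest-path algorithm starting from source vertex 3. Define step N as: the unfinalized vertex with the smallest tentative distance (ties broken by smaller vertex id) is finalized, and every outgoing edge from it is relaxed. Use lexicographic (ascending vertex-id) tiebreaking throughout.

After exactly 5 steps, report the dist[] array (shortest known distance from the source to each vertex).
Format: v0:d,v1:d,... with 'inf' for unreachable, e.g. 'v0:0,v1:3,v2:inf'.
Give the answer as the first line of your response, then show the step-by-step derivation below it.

v0:22,v1:24,v2:14,v3:0,v4:inf,v5:19

step 1: dist = v0:inf,v1:inf,v2:14,v3:0,v4:inf,v5:19
step 2: dist = v0:22,v1:inf,v2:14,v3:0,v4:inf,v5:19
step 3: dist = v0:22,v1:inf,v2:14,v3:0,v4:inf,v5:19
step 4: dist = v0:22,v1:24,v2:14,v3:0,v4:inf,v5:19
step 5: dist = v0:22,v1:24,v2:14,v3:0,v4:inf,v5:19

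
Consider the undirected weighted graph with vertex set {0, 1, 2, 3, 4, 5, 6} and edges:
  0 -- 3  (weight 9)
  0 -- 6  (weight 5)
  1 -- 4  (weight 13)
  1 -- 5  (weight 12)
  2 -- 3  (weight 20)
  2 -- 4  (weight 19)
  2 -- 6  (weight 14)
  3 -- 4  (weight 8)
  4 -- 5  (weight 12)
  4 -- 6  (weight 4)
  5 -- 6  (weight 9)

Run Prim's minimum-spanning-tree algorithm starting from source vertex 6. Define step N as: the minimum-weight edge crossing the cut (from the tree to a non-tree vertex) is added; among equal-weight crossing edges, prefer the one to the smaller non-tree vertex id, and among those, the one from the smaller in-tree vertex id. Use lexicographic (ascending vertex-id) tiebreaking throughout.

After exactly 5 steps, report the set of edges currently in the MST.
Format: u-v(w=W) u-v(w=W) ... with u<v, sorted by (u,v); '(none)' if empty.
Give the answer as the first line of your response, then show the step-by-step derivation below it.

0-6(w=5) 1-5(w=12) 3-4(w=8) 4-6(w=4) 5-6(w=9)

step 1: add edge 4-6 (w=4); MST = {4-6(w=4)}
step 2: add edge 0-6 (w=5); MST = {0-6(w=5) 4-6(w=4)}
step 3: add edge 3-4 (w=8); MST = {0-6(w=5) 3-4(w=8) 4-6(w=4)}
step 4: add edge 5-6 (w=9); MST = {0-6(w=5) 3-4(w=8) 4-6(w=4) 5-6(w=9)}
step 5: add edge 1-5 (w=12); MST = {0-6(w=5) 1-5(w=12) 3-4(w=8) 4-6(w=4) 5-6(w=9)}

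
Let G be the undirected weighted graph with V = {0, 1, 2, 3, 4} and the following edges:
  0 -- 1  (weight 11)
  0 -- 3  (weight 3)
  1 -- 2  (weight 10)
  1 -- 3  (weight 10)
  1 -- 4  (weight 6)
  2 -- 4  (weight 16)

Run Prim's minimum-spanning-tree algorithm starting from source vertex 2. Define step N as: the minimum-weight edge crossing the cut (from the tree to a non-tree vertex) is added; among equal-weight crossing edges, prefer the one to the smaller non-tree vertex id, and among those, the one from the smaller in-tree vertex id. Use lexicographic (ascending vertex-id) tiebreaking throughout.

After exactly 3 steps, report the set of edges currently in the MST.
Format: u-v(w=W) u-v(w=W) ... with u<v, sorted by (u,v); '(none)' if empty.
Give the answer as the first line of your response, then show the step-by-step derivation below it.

1-2(w=10) 1-3(w=10) 1-4(w=6)

step 1: add edge 1-2 (w=10); MST = {1-2(w=10)}
step 2: add edge 1-4 (w=6); MST = {1-2(w=10) 1-4(w=6)}
step 3: add edge 1-3 (w=10); MST = {1-2(w=10) 1-3(w=10) 1-4(w=6)}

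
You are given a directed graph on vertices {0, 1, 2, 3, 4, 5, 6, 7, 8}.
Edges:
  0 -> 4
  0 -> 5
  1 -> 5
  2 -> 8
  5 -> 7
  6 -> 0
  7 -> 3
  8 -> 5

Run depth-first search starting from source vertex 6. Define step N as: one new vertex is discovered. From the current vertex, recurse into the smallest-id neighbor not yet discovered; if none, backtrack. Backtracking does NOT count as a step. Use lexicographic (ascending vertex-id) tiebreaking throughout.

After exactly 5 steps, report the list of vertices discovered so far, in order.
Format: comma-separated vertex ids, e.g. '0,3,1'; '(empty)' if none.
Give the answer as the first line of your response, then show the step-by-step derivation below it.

6,0,4,5,7

step 1: discover 6; path=6; order=6
step 2: discover 0; path=6>0; order=6,0
step 3: discover 4; path=6>0>4; order=6,0,4
step 4: discover 5; path=6>0>5; order=6,0,4,5
step 5: discover 7; path=6>0>5>7; order=6,0,4,5,7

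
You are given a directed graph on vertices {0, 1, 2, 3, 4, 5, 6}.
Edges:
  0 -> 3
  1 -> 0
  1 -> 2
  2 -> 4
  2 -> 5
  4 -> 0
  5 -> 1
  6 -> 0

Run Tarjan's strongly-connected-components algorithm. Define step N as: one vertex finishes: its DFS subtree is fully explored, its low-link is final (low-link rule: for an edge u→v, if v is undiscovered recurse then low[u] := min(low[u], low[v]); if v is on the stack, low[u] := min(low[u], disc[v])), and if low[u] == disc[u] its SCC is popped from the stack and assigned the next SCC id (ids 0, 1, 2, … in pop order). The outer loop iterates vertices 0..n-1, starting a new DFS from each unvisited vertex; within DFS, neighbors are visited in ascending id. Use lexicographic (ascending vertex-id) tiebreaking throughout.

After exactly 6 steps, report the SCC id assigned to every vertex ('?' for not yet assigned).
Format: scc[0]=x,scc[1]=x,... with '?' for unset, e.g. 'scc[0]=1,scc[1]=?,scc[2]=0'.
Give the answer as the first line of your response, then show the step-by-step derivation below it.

scc[0]=1,scc[1]=3,scc[2]=3,scc[3]=0,scc[4]=2,scc[5]=3,scc[6]=?

step 1: low=(low[0]=0,low[1]=?,low[2]=?,low[3]=1,low[4]=?,low[5]=?,low[6]=?); scc=(scc[0]=?,scc[1]=?,scc[2]=?,scc[3]=0,scc[4]=?,scc[5]=?,scc[6]=?)
step 2: low=(low[0]=0,low[1]=?,low[2]=?,low[3]=1,low[4]=?,low[5]=?,low[6]=?); scc=(scc[0]=1,scc[1]=?,scc[2]=?,scc[3]=0,scc[4]=?,scc[5]=?,scc[6]=?)
step 3: low=(low[0]=0,low[1]=2,low[2]=3,low[3]=1,low[4]=4,low[5]=?,low[6]=?); scc=(scc[0]=1,scc[1]=?,scc[2]=?,scc[3]=0,scc[4]=2,scc[5]=?,scc[6]=?)
step 4: low=(low[0]=0,low[1]=2,low[2]=3,low[3]=1,low[4]=4,low[5]=2,low[6]=?); scc=(scc[0]=1,scc[1]=?,scc[2]=?,scc[3]=0,scc[4]=2,scc[5]=?,scc[6]=?)
step 5: low=(low[0]=0,low[1]=2,low[2]=2,low[3]=1,low[4]=4,low[5]=2,low[6]=?); scc=(scc[0]=1,scc[1]=?,scc[2]=?,scc[3]=0,scc[4]=2,scc[5]=?,scc[6]=?)
step 6: low=(low[0]=0,low[1]=2,low[2]=2,low[3]=1,low[4]=4,low[5]=2,low[6]=?); scc=(scc[0]=1,scc[1]=3,scc[2]=3,scc[3]=0,scc[4]=2,scc[5]=3,scc[6]=?)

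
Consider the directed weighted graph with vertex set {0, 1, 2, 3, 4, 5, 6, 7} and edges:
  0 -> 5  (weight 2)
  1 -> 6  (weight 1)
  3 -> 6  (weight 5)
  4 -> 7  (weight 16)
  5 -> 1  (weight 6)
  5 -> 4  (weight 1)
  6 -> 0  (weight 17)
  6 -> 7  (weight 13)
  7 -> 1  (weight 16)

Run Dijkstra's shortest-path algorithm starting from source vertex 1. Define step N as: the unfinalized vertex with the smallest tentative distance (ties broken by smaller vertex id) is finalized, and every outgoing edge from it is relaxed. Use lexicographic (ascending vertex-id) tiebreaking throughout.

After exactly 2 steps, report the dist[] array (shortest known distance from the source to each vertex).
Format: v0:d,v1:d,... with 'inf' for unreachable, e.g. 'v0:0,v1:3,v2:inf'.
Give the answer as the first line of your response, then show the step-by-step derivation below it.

v0:18,v1:0,v2:inf,v3:inf,v4:inf,v5:inf,v6:1,v7:14

step 1: dist = v0:inf,v1:0,v2:inf,v3:inf,v4:inf,v5:inf,v6:1,v7:inf
step 2: dist = v0:18,v1:0,v2:inf,v3:inf,v4:inf,v5:inf,v6:1,v7:14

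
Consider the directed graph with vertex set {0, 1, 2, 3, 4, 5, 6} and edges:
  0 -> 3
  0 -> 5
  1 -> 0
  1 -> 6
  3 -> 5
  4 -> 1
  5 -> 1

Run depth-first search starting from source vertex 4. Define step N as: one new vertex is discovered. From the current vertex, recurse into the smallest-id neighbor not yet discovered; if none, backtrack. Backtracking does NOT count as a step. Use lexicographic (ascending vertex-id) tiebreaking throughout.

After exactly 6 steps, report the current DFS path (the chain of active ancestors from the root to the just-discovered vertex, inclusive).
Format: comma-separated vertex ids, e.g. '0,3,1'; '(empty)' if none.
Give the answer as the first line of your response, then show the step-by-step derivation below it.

4,1,6

step 1: discover 4; path=4; order=4
step 2: discover 1; path=4>1; order=4,1
step 3: discover 0; path=4>1>0; order=4,1,0
step 4: discover 3; path=4>1>0>3; order=4,1,0,3
step 5: discover 5; path=4>1>0>3>5; order=4,1,0,3,5
step 6: discover 6; path=4>1>6; order=4,1,0,3,5,6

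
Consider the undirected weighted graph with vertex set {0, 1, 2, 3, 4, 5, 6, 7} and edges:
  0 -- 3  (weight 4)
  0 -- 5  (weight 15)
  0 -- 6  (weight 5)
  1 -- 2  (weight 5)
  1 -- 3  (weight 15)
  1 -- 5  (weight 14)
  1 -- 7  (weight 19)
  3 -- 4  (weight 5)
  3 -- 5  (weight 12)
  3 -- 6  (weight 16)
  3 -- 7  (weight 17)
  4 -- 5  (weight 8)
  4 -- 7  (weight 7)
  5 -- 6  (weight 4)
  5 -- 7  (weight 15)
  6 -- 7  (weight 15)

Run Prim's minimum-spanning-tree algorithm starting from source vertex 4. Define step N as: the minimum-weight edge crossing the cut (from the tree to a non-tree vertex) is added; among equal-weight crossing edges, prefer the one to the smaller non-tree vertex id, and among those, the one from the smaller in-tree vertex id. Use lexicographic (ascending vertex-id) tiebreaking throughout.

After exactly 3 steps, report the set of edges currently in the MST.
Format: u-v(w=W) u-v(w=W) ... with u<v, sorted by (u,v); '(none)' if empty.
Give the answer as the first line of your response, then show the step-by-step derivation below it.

0-3(w=4) 0-6(w=5) 3-4(w=5)

step 1: add edge 3-4 (w=5); MST = {3-4(w=5)}
step 2: add edge 0-3 (w=4); MST = {0-3(w=4) 3-4(w=5)}
step 3: add edge 0-6 (w=5); MST = {0-3(w=4) 0-6(w=5) 3-4(w=5)}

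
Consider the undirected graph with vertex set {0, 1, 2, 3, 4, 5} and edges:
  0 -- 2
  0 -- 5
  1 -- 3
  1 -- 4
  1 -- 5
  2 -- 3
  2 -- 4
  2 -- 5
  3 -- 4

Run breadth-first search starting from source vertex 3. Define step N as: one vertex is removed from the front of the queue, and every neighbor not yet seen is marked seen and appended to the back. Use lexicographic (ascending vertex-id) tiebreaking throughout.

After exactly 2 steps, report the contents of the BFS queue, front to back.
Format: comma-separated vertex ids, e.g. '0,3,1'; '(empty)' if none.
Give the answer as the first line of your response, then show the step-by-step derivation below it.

2,4,5

step 1: dequeue 3; queue=[1,2,4]; order=3
step 2: dequeue 1; queue=[2,4,5]; order=3,1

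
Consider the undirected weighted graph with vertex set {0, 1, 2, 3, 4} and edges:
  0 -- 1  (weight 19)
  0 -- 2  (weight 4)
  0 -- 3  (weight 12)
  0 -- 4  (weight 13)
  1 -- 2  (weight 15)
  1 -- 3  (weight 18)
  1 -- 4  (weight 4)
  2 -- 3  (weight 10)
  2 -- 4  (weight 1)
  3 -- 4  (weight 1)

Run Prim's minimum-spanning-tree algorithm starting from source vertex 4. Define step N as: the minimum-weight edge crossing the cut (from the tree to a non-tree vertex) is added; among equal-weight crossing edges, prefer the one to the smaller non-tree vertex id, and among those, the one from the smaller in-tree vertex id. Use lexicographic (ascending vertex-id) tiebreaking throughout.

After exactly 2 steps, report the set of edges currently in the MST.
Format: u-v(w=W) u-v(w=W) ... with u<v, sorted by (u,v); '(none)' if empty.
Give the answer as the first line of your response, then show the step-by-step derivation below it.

2-4(w=1) 3-4(w=1)

step 1: add edge 2-4 (w=1); MST = {2-4(w=1)}
step 2: add edge 3-4 (w=1); MST = {2-4(w=1) 3-4(w=1)}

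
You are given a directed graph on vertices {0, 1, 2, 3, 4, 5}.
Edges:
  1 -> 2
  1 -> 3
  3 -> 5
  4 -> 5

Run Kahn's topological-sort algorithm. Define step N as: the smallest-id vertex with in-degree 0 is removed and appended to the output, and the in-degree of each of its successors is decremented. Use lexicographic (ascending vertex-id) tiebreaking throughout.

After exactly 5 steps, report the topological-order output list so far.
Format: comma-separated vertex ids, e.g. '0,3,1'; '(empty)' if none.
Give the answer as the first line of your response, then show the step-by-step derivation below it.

0,1,2,3,4

step 1: output 0; order=[0]; indeg=(0,0,1,1,0,2)
step 2: output 1; order=[0,1]; indeg=(0,0,0,0,0,2)
step 3: output 2; order=[0,1,2]; indeg=(0,0,0,0,0,2)
step 4: output 3; order=[0,1,2,3]; indeg=(0,0,0,0,0,1)
step 5: output 4; order=[0,1,2,3,4]; indeg=(0,0,0,0,0,0)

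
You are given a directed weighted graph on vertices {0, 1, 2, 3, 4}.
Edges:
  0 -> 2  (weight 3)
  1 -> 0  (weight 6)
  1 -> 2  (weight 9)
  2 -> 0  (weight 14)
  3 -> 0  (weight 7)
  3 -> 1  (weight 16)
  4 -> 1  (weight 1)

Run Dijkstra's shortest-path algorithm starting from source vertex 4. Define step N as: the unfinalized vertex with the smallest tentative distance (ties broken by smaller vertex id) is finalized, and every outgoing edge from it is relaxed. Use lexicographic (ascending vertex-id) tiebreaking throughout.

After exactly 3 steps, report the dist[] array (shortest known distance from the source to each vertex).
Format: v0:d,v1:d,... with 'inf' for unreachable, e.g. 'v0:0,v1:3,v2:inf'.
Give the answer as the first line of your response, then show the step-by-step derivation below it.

v0:7,v1:1,v2:10,v3:inf,v4:0

step 1: dist = v0:inf,v1:1,v2:inf,v3:inf,v4:0
step 2: dist = v0:7,v1:1,v2:10,v3:inf,v4:0
step 3: dist = v0:7,v1:1,v2:10,v3:inf,v4:0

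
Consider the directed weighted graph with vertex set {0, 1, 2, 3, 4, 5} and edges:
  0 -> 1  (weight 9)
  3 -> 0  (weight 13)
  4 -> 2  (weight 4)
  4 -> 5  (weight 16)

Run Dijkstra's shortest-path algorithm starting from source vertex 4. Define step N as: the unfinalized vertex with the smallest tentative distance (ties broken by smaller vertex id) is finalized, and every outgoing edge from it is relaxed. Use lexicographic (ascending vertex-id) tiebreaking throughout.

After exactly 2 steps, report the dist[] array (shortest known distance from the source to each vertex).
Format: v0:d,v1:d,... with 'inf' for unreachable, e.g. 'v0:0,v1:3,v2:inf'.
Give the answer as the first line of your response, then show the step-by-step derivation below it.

v0:inf,v1:inf,v2:4,v3:inf,v4:0,v5:16

step 1: dist = v0:inf,v1:inf,v2:4,v3:inf,v4:0,v5:16
step 2: dist = v0:inf,v1:inf,v2:4,v3:inf,v4:0,v5:16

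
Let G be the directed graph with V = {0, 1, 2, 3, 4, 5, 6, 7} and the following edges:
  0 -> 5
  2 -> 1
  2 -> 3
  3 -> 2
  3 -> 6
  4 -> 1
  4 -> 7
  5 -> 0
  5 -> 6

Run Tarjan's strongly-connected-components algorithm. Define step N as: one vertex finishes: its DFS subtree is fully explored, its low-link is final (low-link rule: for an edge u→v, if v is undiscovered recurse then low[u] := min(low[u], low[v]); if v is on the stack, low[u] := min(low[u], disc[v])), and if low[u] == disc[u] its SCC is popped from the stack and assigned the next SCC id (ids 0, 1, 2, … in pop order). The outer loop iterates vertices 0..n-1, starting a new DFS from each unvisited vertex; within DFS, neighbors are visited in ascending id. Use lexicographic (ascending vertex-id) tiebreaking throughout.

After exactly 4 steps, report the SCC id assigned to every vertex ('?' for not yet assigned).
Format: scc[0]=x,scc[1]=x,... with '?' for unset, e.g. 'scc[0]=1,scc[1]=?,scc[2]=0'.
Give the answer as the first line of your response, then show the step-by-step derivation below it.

scc[0]=1,scc[1]=2,scc[2]=?,scc[3]=?,scc[4]=?,scc[5]=1,scc[6]=0,scc[7]=?

step 1: low=(low[0]=0,low[1]=?,low[2]=?,low[3]=?,low[4]=?,low[5]=0,low[6]=2,low[7]=?); scc=(scc[0]=?,scc[1]=?,scc[2]=?,scc[3]=?,scc[4]=?,scc[5]=?,scc[6]=0,scc[7]=?)
step 2: low=(low[0]=0,low[1]=?,low[2]=?,low[3]=?,low[4]=?,low[5]=0,low[6]=2,low[7]=?); scc=(scc[0]=?,scc[1]=?,scc[2]=?,scc[3]=?,scc[4]=?,scc[5]=?,scc[6]=0,scc[7]=?)
step 3: low=(low[0]=0,low[1]=?,low[2]=?,low[3]=?,low[4]=?,low[5]=0,low[6]=2,low[7]=?); scc=(scc[0]=1,scc[1]=?,scc[2]=?,scc[3]=?,scc[4]=?,scc[5]=1,scc[6]=0,scc[7]=?)
step 4: low=(low[0]=0,low[1]=3,low[2]=?,low[3]=?,low[4]=?,low[5]=0,low[6]=2,low[7]=?); scc=(scc[0]=1,scc[1]=2,scc[2]=?,scc[3]=?,scc[4]=?,scc[5]=1,scc[6]=0,scc[7]=?)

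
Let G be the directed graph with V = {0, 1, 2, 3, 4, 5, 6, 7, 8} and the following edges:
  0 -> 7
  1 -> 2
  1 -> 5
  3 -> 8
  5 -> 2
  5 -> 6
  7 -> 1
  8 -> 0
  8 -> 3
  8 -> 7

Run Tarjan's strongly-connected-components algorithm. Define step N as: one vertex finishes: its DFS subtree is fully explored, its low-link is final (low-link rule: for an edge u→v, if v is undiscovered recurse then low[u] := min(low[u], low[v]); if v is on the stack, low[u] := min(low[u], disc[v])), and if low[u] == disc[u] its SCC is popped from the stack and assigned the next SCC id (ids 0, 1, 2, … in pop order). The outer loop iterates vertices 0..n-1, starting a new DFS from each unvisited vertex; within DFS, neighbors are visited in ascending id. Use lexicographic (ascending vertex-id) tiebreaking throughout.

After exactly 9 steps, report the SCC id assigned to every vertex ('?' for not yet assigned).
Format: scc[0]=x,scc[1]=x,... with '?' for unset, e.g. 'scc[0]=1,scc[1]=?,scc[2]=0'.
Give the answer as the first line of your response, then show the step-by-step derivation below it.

scc[0]=5,scc[1]=3,scc[2]=0,scc[3]=6,scc[4]=7,scc[5]=2,scc[6]=1,scc[7]=4,scc[8]=6

step 1: low=(low[0]=0,low[1]=2,low[2]=3,low[3]=?,low[4]=?,low[5]=?,low[6]=?,low[7]=1,low[8]=?); scc=(scc[0]=?,scc[1]=?,scc[2]=0,scc[3]=?,scc[4]=?,scc[5]=?,scc[6]=?,scc[7]=?,scc[8]=?)
step 2: low=(low[0]=0,low[1]=2,low[2]=3,low[3]=?,low[4]=?,low[5]=4,low[6]=5,low[7]=1,low[8]=?); scc=(scc[0]=?,scc[1]=?,scc[2]=0,scc[3]=?,scc[4]=?,scc[5]=?,scc[6]=1,scc[7]=?,scc[8]=?)
step 3: low=(low[0]=0,low[1]=2,low[2]=3,low[3]=?,low[4]=?,low[5]=4,low[6]=5,low[7]=1,low[8]=?); scc=(scc[0]=?,scc[1]=?,scc[2]=0,scc[3]=?,scc[4]=?,scc[5]=2,scc[6]=1,scc[7]=?,scc[8]=?)
step 4: low=(low[0]=0,low[1]=2,low[2]=3,low[3]=?,low[4]=?,low[5]=4,low[6]=5,low[7]=1,low[8]=?); scc=(scc[0]=?,scc[1]=3,scc[2]=0,scc[3]=?,scc[4]=?,scc[5]=2,scc[6]=1,scc[7]=?,scc[8]=?)
step 5: low=(low[0]=0,low[1]=2,low[2]=3,low[3]=?,low[4]=?,low[5]=4,low[6]=5,low[7]=1,low[8]=?); scc=(scc[0]=?,scc[1]=3,scc[2]=0,scc[3]=?,scc[4]=?,scc[5]=2,scc[6]=1,scc[7]=4,scc[8]=?)
step 6: low=(low[0]=0,low[1]=2,low[2]=3,low[3]=?,low[4]=?,low[5]=4,low[6]=5,low[7]=1,low[8]=?); scc=(scc[0]=5,scc[1]=3,scc[2]=0,scc[3]=?,scc[4]=?,scc[5]=2,scc[6]=1,scc[7]=4,scc[8]=?)
step 7: low=(low[0]=0,low[1]=2,low[2]=3,low[3]=6,low[4]=?,low[5]=4,low[6]=5,low[7]=1,low[8]=6); scc=(scc[0]=5,scc[1]=3,scc[2]=0,scc[3]=?,scc[4]=?,scc[5]=2,scc[6]=1,scc[7]=4,scc[8]=?)
step 8: low=(low[0]=0,low[1]=2,low[2]=3,low[3]=6,low[4]=?,low[5]=4,low[6]=5,low[7]=1,low[8]=6); scc=(scc[0]=5,scc[1]=3,scc[2]=0,scc[3]=6,scc[4]=?,scc[5]=2,scc[6]=1,scc[7]=4,scc[8]=6)
step 9: low=(low[0]=0,low[1]=2,low[2]=3,low[3]=6,low[4]=8,low[5]=4,low[6]=5,low[7]=1,low[8]=6); scc=(scc[0]=5,scc[1]=3,scc[2]=0,scc[3]=6,scc[4]=7,scc[5]=2,scc[6]=1,scc[7]=4,scc[8]=6)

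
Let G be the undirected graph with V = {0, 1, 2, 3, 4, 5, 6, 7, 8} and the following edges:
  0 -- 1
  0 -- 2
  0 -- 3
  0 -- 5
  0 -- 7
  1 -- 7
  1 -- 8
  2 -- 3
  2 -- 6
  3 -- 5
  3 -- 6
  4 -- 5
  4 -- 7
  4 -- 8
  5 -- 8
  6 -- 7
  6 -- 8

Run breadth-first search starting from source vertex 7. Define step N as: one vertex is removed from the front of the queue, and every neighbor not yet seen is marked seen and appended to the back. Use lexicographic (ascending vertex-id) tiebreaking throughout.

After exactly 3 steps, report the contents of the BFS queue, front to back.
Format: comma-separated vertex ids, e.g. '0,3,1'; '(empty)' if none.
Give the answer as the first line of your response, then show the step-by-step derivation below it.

4,6,2,3,5,8

step 1: dequeue 7; queue=[0,1,4,6]; order=7
step 2: dequeue 0; queue=[1,4,6,2,3,5]; order=7,0
step 3: dequeue 1; queue=[4,6,2,3,5,8]; order=7,0,1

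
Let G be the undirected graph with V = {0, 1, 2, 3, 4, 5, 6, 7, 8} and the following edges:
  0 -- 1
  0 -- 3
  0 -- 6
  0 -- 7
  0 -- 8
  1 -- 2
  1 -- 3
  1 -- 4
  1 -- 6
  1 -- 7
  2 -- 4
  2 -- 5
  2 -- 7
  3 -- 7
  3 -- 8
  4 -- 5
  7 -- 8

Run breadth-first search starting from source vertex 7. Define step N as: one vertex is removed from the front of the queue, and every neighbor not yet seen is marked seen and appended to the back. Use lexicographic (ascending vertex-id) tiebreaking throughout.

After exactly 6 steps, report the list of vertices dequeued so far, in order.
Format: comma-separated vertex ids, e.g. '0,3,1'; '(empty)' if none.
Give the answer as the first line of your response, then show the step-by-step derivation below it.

7,0,1,2,3,8

step 1: dequeue 7; queue=[0,1,2,3,8]; order=7
step 2: dequeue 0; queue=[1,2,3,8,6]; order=7,0
step 3: dequeue 1; queue=[2,3,8,6,4]; order=7,0,1
step 4: dequeue 2; queue=[3,8,6,4,5]; order=7,0,1,2
step 5: dequeue 3; queue=[8,6,4,5]; order=7,0,1,2,3
step 6: dequeue 8; queue=[6,4,5]; order=7,0,1,2,3,8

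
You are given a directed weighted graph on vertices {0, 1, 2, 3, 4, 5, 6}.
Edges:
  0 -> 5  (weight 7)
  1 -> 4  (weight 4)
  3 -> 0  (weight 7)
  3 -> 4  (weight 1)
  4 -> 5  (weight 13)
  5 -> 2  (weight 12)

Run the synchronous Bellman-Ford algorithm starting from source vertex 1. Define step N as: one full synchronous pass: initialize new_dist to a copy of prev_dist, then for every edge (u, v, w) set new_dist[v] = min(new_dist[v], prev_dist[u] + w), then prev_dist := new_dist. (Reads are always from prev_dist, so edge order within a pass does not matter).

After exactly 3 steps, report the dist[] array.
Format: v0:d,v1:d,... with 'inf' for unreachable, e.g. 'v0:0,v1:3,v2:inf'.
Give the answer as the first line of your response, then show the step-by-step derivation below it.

v0:inf,v1:0,v2:29,v3:inf,v4:4,v5:17,v6:inf

step 1: dist = v0:inf,v1:0,v2:inf,v3:inf,v4:4,v5:inf,v6:inf
step 2: dist = v0:inf,v1:0,v2:inf,v3:inf,v4:4,v5:17,v6:inf
step 3: dist = v0:inf,v1:0,v2:29,v3:inf,v4:4,v5:17,v6:inf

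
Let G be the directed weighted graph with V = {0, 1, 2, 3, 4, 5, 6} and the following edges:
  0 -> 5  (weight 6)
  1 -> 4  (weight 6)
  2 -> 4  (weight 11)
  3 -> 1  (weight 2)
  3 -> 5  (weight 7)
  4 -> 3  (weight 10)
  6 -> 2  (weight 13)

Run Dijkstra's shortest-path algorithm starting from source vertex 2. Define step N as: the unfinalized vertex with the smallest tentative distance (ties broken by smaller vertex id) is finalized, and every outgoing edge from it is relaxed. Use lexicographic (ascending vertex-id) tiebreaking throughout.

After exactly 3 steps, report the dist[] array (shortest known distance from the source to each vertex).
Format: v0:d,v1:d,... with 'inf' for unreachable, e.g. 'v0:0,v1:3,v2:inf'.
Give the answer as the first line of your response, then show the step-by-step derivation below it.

v0:inf,v1:23,v2:0,v3:21,v4:11,v5:28,v6:inf

step 1: dist = v0:inf,v1:inf,v2:0,v3:inf,v4:11,v5:inf,v6:inf
step 2: dist = v0:inf,v1:inf,v2:0,v3:21,v4:11,v5:inf,v6:inf
step 3: dist = v0:inf,v1:23,v2:0,v3:21,v4:11,v5:28,v6:inf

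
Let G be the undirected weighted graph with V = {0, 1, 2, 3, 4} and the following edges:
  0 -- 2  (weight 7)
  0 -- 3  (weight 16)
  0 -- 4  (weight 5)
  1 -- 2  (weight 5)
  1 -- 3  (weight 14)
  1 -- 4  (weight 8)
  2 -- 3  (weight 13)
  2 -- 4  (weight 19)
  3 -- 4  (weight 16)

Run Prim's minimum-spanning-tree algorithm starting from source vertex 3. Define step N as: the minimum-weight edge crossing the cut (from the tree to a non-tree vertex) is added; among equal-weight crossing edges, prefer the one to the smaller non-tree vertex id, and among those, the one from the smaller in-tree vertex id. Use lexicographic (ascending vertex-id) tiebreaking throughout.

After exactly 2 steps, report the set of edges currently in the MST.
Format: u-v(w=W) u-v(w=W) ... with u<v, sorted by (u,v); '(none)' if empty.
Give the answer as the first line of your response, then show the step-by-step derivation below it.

1-2(w=5) 2-3(w=13)

step 1: add edge 2-3 (w=13); MST = {2-3(w=13)}
step 2: add edge 1-2 (w=5); MST = {1-2(w=5) 2-3(w=13)}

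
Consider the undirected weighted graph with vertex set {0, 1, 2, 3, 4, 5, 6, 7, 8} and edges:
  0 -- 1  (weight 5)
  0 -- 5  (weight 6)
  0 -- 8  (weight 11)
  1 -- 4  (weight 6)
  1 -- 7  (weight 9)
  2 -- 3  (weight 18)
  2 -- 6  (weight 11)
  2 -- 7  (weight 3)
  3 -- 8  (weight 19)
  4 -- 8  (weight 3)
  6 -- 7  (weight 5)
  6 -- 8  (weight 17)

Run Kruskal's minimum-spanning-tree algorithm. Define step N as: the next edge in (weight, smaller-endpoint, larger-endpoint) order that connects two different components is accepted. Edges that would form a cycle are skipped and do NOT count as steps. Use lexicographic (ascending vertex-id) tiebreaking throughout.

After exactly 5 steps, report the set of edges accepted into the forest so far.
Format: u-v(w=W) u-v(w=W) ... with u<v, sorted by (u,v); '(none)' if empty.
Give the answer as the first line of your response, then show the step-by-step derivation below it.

0-1(w=5) 0-5(w=6) 2-7(w=3) 4-8(w=3) 6-7(w=5)

step 1: add edge 2-7 (w=3); MST = {2-7(w=3)}
step 2: add edge 4-8 (w=3); MST = {2-7(w=3) 4-8(w=3)}
step 3: add edge 0-1 (w=5); MST = {0-1(w=5) 2-7(w=3) 4-8(w=3)}
step 4: add edge 6-7 (w=5); MST = {0-1(w=5) 2-7(w=3) 4-8(w=3) 6-7(w=5)}
step 5: add edge 0-5 (w=6); MST = {0-1(w=5) 0-5(w=6) 2-7(w=3) 4-8(w=3) 6-7(w=5)}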